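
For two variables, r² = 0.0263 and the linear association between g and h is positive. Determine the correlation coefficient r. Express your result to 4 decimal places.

|r| = √0.0263 = 0.1622
The association is positive, so r = 0.1622.

0.1622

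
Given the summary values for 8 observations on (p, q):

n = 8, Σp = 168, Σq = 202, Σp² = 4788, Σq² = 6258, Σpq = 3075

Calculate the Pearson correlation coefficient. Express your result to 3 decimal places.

-0.966

r = (nΣpq − ΣpΣq) / √[(nΣp² − (Σp)²)(nΣq² − (Σq)²)]
Numerator: 8×3075 − 168×202 = -9336
Denominator: √[(38304 − 28224)(50064 − 40804)] = √[10080 × 9260] = 9661.3043
r = -9336 / 9661.3043 ≈ -0.966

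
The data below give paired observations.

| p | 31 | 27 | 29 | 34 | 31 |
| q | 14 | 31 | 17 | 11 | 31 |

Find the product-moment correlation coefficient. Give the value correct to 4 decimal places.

n = 5, Σp = 152, Σq = 104, Σp² = 4648, Σq² = 2528, Σpq = 3099
nΣpq − ΣpΣq = 15495 − 15808 = -313
nΣp² − (Σp)² = 23240 − 23104 = 136; nΣq² − (Σq)² = 12640 − 10816 = 1824
r = -313 / √(136 × 1824) = -313 / 498.0602 ≈ -0.6284

-0.6284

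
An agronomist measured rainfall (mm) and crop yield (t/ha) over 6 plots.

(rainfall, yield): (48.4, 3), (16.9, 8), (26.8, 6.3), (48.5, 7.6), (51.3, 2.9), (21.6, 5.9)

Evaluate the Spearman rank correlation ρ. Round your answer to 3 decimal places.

-0.600

Rank rainfall: 4, 1, 3, 5, 6, 2
Rank yield: 2, 6, 4, 5, 1, 3
d = rank(rainfall) − rank(yield): 2, -5, -1, 0, 5, -1; Σd² = 56
ρ = 1 − 6Σd² / [n(n²−1)] = 1 − 6×56 / (6×35) = 1 − 336/210 ≈ -0.600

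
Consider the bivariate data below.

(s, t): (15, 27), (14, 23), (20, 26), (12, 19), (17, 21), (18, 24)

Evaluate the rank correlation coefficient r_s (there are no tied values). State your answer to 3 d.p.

Rank s: 3, 2, 6, 1, 4, 5
Rank t: 6, 3, 5, 1, 2, 4
d = rank(s) − rank(t): -3, -1, 1, 0, 2, 1; Σd² = 16
ρ = 1 − 6Σd² / [n(n²−1)] = 1 − 6×16 / (6×35) = 1 − 96/210 ≈ 0.543

0.543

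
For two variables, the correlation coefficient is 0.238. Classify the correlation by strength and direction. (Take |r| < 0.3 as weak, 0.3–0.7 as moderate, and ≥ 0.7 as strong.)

weak positive

r = 0.238 > 0 so the relationship is positive.
|r| = 0.238, which falls in the weak range.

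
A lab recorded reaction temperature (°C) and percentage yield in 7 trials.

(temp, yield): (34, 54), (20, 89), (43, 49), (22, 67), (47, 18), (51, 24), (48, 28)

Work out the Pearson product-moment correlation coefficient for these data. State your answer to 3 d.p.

-0.942

n = 7, Σx = 265, Σy = 329, Σx² = 11003, Σy² = 19411, Σxy = 10611
nΣxy − ΣxΣy = 74277 − 87185 = -12908
nΣx² − (Σx)² = 77021 − 70225 = 6796; nΣy² − (Σy)² = 135877 − 108241 = 27636
r = -12908 / √(6796 × 27636) = -12908 / 13704.5341 ≈ -0.942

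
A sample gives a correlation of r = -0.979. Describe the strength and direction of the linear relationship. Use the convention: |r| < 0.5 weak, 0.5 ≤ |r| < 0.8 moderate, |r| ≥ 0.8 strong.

r = -0.979 < 0 so the relationship is negative.
|r| = 0.979, which falls in the strong range.

strong negative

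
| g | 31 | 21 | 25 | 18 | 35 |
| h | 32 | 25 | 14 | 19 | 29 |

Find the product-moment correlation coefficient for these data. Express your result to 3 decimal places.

0.634

n = 5, Σg = 130, Σh = 119, Σg² = 3576, Σh² = 3047, Σgh = 3224
nΣgh − ΣgΣh = 16120 − 15470 = 650
nΣg² − (Σg)² = 17880 − 16900 = 980; nΣh² − (Σh)² = 15235 − 14161 = 1074
r = 650 / √(980 × 1074) = 650 / 1025.9240 ≈ 0.634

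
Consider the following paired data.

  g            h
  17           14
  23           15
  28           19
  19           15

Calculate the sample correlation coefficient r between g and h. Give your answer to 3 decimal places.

0.921

n = 4, Σg = 87, Σh = 63, Σg² = 1963, Σh² = 1007, Σgh = 1400
nΣgh − ΣgΣh = 5600 − 5481 = 119
nΣg² − (Σg)² = 7852 − 7569 = 283; nΣh² − (Σh)² = 4028 − 3969 = 59
r = 119 / √(283 × 59) = 119 / 129.2169 ≈ 0.921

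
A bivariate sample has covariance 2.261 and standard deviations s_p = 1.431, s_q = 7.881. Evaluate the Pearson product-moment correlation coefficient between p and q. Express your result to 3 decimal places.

r = Cov(p,q) / (s_p · s_q) = 2.261 / (1.431 × 7.881)
  = 2.261 / 11.2777 ≈ 0.200

0.200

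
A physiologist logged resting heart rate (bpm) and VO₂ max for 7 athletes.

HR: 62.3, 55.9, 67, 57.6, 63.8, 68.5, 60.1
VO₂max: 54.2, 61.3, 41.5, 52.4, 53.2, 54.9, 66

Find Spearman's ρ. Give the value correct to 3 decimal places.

Rank HR: 4, 1, 6, 2, 5, 7, 3
Rank VO₂max: 4, 6, 1, 2, 3, 5, 7
d = rank(HR) − rank(VO₂max): 0, -5, 5, 0, 2, 2, -4; Σd² = 74
ρ = 1 − 6Σd² / [n(n²−1)] = 1 − 6×74 / (7×48) = 1 − 444/336 ≈ -0.321

-0.321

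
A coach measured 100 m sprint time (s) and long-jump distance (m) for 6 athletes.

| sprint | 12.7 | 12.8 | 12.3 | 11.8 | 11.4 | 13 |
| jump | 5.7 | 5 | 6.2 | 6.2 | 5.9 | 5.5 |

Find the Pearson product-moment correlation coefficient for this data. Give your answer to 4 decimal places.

n = 6, Σx = 74, Σy = 34.5, Σx² = 914.62, Σy² = 199.43, Σxy = 424.57
nΣxy − ΣxΣy = 2547.42 − 2553 = -5.58
nΣx² − (Σx)² = 5487.72 − 5476 = 11.72; nΣy² − (Σy)² = 1196.58 − 1190.25 = 6.33
r = -5.58 / √(11.72 × 6.33) = -5.58 / 8.6132 ≈ -0.6478

-0.6478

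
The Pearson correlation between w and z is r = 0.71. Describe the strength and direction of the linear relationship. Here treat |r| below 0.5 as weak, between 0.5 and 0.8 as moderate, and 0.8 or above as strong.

r = 0.71 > 0 so the relationship is positive.
|r| = 0.71, which falls in the moderate range.

moderate positive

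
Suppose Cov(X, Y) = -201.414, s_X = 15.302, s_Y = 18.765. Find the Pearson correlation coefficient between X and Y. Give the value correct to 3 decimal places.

r = Cov(X,Y) / (s_X · s_Y) = -201.414 / (15.302 × 18.765)
  = -201.414 / 287.1420 ≈ -0.701

-0.701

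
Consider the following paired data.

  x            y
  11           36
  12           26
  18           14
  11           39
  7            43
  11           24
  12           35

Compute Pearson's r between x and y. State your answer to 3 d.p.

-0.853

n = 7, Σx = 82, Σy = 217, Σx² = 1024, Σy² = 7339, Σxy = 2374
nΣxy − ΣxΣy = 16618 − 17794 = -1176
nΣx² − (Σx)² = 7168 − 6724 = 444; nΣy² − (Σy)² = 51373 − 47089 = 4284
r = -1176 / √(444 × 4284) = -1176 / 1379.1650 ≈ -0.853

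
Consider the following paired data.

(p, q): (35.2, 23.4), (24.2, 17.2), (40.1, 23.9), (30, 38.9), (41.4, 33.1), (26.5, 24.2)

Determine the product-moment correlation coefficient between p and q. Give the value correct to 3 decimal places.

0.323

n = 6, Σp = 197.4, Σq = 160.7, Σp² = 6748.9, Σq² = 4609.07, Σpq = 5376.95
nΣpq − ΣpΣq = 32261.7 − 31722.18 = 539.52
nΣp² − (Σp)² = 40493.4 − 38966.76 = 1526.64; nΣq² − (Σq)² = 27654.42 − 25824.49 = 1829.93
r = 539.52 / √(1526.64 × 1829.93) = 539.52 / 1671.4199 ≈ 0.323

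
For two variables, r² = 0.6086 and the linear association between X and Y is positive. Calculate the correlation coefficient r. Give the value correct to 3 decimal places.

|r| = √0.6086 = 0.780
The association is positive, so r = 0.780.

0.780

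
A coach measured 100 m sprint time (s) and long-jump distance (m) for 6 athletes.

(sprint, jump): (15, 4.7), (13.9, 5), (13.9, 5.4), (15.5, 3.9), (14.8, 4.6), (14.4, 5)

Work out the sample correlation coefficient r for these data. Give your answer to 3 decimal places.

-0.922

n = 6, Σx = 87.5, Σy = 28.6, Σx² = 1278.07, Σy² = 137.62, Σxy = 415.59
nΣxy − ΣxΣy = 2493.54 − 2502.5 = -8.96
nΣx² − (Σx)² = 7668.42 − 7656.25 = 12.17; nΣy² − (Σy)² = 825.72 − 817.96 = 7.76
r = -8.96 / √(12.17 × 7.76) = -8.96 / 9.7180 ≈ -0.922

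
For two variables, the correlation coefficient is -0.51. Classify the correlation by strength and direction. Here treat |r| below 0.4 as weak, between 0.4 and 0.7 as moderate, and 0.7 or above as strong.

moderate negative

r = -0.51 < 0 so the relationship is negative.
|r| = 0.51, which falls in the moderate range.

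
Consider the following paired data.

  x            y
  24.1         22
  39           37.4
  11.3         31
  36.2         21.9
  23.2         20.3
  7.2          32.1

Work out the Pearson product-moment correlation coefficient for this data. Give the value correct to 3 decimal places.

n = 6, Σx = 141, Σy = 164.7, Σx² = 4130.02, Σy² = 4765.87, Σxy = 3833.96
nΣxy − ΣxΣy = 23003.76 − 23222.7 = -218.94
nΣx² − (Σx)² = 24780.12 − 19881 = 4899.12; nΣy² − (Σy)² = 28595.22 − 27126.09 = 1469.13
r = -218.94 / √(4899.12 × 1469.13) = -218.94 / 2682.8053 ≈ -0.082

-0.082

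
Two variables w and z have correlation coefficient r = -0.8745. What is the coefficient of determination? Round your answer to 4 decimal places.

r² = (-0.8745)² = 0.7648

0.7648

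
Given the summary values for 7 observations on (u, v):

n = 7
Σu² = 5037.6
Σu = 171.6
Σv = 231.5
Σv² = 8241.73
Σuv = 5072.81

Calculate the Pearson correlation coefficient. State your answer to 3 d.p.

r = (nΣuv − ΣuΣv) / √[(nΣu² − (Σu)²)(nΣv² − (Σv)²)]
Numerator: 7×5072.81 − 171.6×231.5 = -4215.73
Denominator: √[(35263.2 − 29446.56)(57692.11 − 53592.25)] = √[5816.64 × 4099.86] = 4883.3810
r = -4215.73 / 4883.3810 ≈ -0.863

-0.863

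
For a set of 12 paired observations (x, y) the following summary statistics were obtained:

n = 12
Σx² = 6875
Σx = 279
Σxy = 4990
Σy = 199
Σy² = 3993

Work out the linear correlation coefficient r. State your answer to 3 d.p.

0.700

r = (nΣxy − ΣxΣy) / √[(nΣx² − (Σx)²)(nΣy² − (Σy)²)]
Numerator: 12×4990 − 279×199 = 4359
Denominator: √[(82500 − 77841)(47916 − 39601)] = √[4659 × 8315] = 6224.1132
r = 4359 / 6224.1132 ≈ 0.700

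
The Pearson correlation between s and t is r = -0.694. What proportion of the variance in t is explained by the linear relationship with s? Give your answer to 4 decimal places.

0.4816

r² = (-0.694)² = 0.4816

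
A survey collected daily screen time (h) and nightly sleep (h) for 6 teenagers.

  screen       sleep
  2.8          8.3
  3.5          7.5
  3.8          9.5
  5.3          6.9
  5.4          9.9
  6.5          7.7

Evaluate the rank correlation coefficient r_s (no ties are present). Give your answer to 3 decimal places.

0.086

Rank screen: 1, 2, 3, 4, 5, 6
Rank sleep: 4, 2, 5, 1, 6, 3
d = rank(screen) − rank(sleep): -3, 0, -2, 3, -1, 3; Σd² = 32
ρ = 1 − 6Σd² / [n(n²−1)] = 1 − 6×32 / (6×35) = 1 − 192/210 ≈ 0.086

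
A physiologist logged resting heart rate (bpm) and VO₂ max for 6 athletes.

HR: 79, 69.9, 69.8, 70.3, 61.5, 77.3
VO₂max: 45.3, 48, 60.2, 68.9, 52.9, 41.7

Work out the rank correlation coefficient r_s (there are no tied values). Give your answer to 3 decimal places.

-0.543

Rank HR: 6, 3, 2, 4, 1, 5
Rank VO₂max: 2, 3, 5, 6, 4, 1
d = rank(HR) − rank(VO₂max): 4, 0, -3, -2, -3, 4; Σd² = 54
ρ = 1 − 6Σd² / [n(n²−1)] = 1 − 6×54 / (6×35) = 1 − 324/210 ≈ -0.543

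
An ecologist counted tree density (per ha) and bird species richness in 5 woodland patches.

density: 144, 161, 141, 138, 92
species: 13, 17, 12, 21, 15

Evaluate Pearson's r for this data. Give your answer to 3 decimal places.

n = 5, Σx = 676, Σy = 78, Σx² = 94046, Σy² = 1268, Σxy = 10579
nΣxy − ΣxΣy = 52895 − 52728 = 167
nΣx² − (Σx)² = 470230 − 456976 = 13254; nΣy² − (Σy)² = 6340 − 6084 = 256
r = 167 / √(13254 × 256) = 167 / 1842.0163 ≈ 0.091

0.091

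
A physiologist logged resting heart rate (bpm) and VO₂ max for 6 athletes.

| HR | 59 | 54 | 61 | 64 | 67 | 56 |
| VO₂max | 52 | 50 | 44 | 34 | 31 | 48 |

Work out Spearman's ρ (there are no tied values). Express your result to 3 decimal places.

Rank HR: 3, 1, 4, 5, 6, 2
Rank VO₂max: 6, 5, 3, 2, 1, 4
d = rank(HR) − rank(VO₂max): -3, -4, 1, 3, 5, -2; Σd² = 64
ρ = 1 − 6Σd² / [n(n²−1)] = 1 − 6×64 / (6×35) = 1 − 384/210 ≈ -0.829

-0.829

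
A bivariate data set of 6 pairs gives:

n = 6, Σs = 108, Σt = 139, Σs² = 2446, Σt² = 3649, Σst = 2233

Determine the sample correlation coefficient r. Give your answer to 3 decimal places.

r = (nΣst − ΣsΣt) / √[(nΣs² − (Σs)²)(nΣt² − (Σt)²)]
Numerator: 6×2233 − 108×139 = -1614
Denominator: √[(14676 − 11664)(21894 − 19321)] = √[3012 × 2573] = 2783.8599
r = -1614 / 2783.8599 ≈ -0.580

-0.580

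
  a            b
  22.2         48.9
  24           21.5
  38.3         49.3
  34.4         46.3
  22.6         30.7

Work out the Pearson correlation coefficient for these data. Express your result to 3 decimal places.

0.556

n = 5, Σa = 141.5, Σb = 196.7, Σa² = 4229.85, Σb² = 8370.13, Σab = 5776.31
nΣab − ΣaΣb = 28881.55 − 27833.05 = 1048.5
nΣa² − (Σa)² = 21149.25 − 20022.25 = 1127; nΣb² − (Σb)² = 41850.65 − 38690.89 = 3159.76
r = 1048.5 / √(1127 × 3159.76) = 1048.5 / 1887.0743 ≈ 0.556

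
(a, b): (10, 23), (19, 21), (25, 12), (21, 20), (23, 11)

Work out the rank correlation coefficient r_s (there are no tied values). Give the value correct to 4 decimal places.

Rank a: 1, 2, 5, 3, 4
Rank b: 5, 4, 2, 3, 1
d = rank(a) − rank(b): -4, -2, 3, 0, 3; Σd² = 38
ρ = 1 − 6Σd² / [n(n²−1)] = 1 − 6×38 / (5×24) = 1 − 228/120 ≈ -0.9000

-0.9000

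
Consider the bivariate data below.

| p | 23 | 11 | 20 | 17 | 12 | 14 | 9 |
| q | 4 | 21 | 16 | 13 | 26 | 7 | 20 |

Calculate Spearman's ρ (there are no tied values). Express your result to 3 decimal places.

Rank p: 7, 2, 6, 5, 3, 4, 1
Rank q: 1, 6, 4, 3, 7, 2, 5
d = rank(p) − rank(q): 6, -4, 2, 2, -4, 2, -4; Σd² = 96
ρ = 1 − 6Σd² / [n(n²−1)] = 1 − 6×96 / (7×48) = 1 − 576/336 ≈ -0.714

-0.714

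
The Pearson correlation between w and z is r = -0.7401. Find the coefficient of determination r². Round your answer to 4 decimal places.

r² = (-0.7401)² = 0.5477

0.5477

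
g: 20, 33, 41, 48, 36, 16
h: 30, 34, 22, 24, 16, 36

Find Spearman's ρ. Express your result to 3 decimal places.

-0.714

Rank g: 2, 3, 5, 6, 4, 1
Rank h: 4, 5, 2, 3, 1, 6
d = rank(g) − rank(h): -2, -2, 3, 3, 3, -5; Σd² = 60
ρ = 1 − 6Σd² / [n(n²−1)] = 1 − 6×60 / (6×35) = 1 − 360/210 ≈ -0.714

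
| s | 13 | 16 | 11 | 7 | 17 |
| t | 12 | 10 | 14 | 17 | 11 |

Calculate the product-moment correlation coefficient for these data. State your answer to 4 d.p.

-0.9670

n = 5, Σs = 64, Σt = 64, Σs² = 884, Σt² = 850, Σst = 776
nΣst − ΣsΣt = 3880 − 4096 = -216
nΣs² − (Σs)² = 4420 − 4096 = 324; nΣt² − (Σt)² = 4250 − 4096 = 154
r = -216 / √(324 × 154) = -216 / 223.3741 ≈ -0.9670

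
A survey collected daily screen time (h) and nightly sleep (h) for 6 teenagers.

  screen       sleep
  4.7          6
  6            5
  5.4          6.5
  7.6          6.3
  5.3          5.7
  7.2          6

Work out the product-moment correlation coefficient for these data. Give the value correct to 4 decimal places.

n = 6, Σx = 36.2, Σy = 35.5, Σx² = 224.94, Σy² = 211.43, Σxy = 214.59
nΣxy − ΣxΣy = 1287.54 − 1285.1 = 2.44
nΣx² − (Σx)² = 1349.64 − 1310.44 = 39.2; nΣy² − (Σy)² = 1268.58 − 1260.25 = 8.33
r = 2.44 / √(39.2 × 8.33) = 2.44 / 18.0703 ≈ 0.1350

0.1350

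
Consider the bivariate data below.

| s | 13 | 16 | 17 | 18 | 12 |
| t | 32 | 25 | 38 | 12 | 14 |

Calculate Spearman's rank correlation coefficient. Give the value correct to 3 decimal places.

-0.100

Rank s: 2, 3, 4, 5, 1
Rank t: 4, 3, 5, 1, 2
d = rank(s) − rank(t): -2, 0, -1, 4, -1; Σd² = 22
ρ = 1 − 6Σd² / [n(n²−1)] = 1 − 6×22 / (5×24) = 1 − 132/120 ≈ -0.100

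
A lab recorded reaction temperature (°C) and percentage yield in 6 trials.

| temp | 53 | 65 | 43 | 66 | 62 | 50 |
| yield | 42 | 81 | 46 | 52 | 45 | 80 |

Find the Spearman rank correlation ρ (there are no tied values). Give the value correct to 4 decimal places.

Rank temp: 3, 5, 1, 6, 4, 2
Rank yield: 1, 6, 3, 4, 2, 5
d = rank(temp) − rank(yield): 2, -1, -2, 2, 2, -3; Σd² = 26
ρ = 1 − 6Σd² / [n(n²−1)] = 1 − 6×26 / (6×35) = 1 − 156/210 ≈ 0.2571

0.2571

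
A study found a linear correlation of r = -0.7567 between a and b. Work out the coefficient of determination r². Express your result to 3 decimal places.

r² = (-0.7567)² = 0.573

0.573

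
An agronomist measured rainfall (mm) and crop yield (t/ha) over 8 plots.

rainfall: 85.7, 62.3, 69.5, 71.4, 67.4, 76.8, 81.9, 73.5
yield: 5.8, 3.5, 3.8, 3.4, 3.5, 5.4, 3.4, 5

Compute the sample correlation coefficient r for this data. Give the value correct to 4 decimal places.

n = 8, Σx = 588.5, Σy = 33.8, Σx² = 43704.85, Σy² = 149.86, Σxy = 2518.55
nΣxy − ΣxΣy = 20148.4 − 19891.3 = 257.1
nΣx² − (Σx)² = 349638.8 − 346332.25 = 3306.55; nΣy² − (Σy)² = 1198.88 − 1142.44 = 56.44
r = 257.1 / √(3306.55 × 56.44) = 257.1 / 431.9973 ≈ 0.5951

0.5951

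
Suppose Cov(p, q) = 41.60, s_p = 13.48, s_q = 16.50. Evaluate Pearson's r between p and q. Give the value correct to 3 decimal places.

0.187

r = Cov(p,q) / (s_p · s_q) = 41.60 / (13.48 × 16.50)
  = 41.60 / 222.4200 ≈ 0.187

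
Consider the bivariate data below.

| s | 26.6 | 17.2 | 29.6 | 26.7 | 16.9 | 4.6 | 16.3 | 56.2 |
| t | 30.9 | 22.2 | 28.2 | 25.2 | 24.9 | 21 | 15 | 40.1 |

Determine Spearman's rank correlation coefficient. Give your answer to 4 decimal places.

0.8810

Rank s: 5, 4, 7, 6, 3, 1, 2, 8
Rank t: 7, 3, 6, 5, 4, 2, 1, 8
d = rank(s) − rank(t): -2, 1, 1, 1, -1, -1, 1, 0; Σd² = 10
ρ = 1 − 6Σd² / [n(n²−1)] = 1 − 6×10 / (8×63) = 1 − 60/504 ≈ 0.8810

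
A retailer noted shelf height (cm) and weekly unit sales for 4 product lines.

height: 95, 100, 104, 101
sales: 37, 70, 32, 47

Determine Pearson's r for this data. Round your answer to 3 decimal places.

n = 4, Σx = 400, Σy = 186, Σx² = 40042, Σy² = 9502, Σxy = 18590
nΣxy − ΣxΣy = 74360 − 74400 = -40
nΣx² − (Σx)² = 160168 − 160000 = 168; nΣy² − (Σy)² = 38008 − 34596 = 3412
r = -40 / √(168 × 3412) = -40 / 757.1103 ≈ -0.053

-0.053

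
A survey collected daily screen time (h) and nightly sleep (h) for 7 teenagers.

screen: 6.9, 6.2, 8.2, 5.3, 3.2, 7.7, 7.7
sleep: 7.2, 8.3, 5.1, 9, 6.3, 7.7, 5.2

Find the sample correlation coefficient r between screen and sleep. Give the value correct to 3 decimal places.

-0.315

n = 7, Σx = 45.2, Σy = 48.8, Σx² = 310.2, Σy² = 353.76, Σxy = 310.15
nΣxy − ΣxΣy = 2171.05 − 2205.76 = -34.71
nΣx² − (Σx)² = 2171.4 − 2043.04 = 128.36; nΣy² − (Σy)² = 2476.32 − 2381.44 = 94.88
r = -34.71 / √(128.36 × 94.88) = -34.71 / 110.3576 ≈ -0.315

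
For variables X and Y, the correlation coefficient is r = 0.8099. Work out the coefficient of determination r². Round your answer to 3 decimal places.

0.656

r² = (0.8099)² = 0.656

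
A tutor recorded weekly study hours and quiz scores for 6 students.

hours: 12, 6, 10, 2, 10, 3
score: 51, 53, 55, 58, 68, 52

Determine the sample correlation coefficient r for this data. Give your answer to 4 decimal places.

n = 6, Σx = 43, Σy = 337, Σx² = 393, Σy² = 19127, Σxy = 2432
nΣxy − ΣxΣy = 14592 − 14491 = 101
nΣx² − (Σx)² = 2358 − 1849 = 509; nΣy² − (Σy)² = 114762 − 113569 = 1193
r = 101 / √(509 × 1193) = 101 / 779.2541 ≈ 0.1296

0.1296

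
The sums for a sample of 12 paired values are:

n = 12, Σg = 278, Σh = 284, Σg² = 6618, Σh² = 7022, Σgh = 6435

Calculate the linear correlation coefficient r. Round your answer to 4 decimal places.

-0.6245

r = (nΣgh − ΣgΣh) / √[(nΣg² − (Σg)²)(nΣh² − (Σh)²)]
Numerator: 12×6435 − 278×284 = -1732
Denominator: √[(79416 − 77284)(84264 − 80656)] = √[2132 × 3608] = 2773.4917
r = -1732 / 2773.4917 ≈ -0.6245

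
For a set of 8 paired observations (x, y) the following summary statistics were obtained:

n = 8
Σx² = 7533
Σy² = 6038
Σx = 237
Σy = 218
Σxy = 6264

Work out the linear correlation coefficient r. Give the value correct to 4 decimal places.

-0.8695

r = (nΣxy − ΣxΣy) / √[(nΣx² − (Σx)²)(nΣy² − (Σy)²)]
Numerator: 8×6264 − 237×218 = -1554
Denominator: √[(60264 − 56169)(48304 − 47524)] = √[4095 × 780] = 1787.2045
r = -1554 / 1787.2045 ≈ -0.8695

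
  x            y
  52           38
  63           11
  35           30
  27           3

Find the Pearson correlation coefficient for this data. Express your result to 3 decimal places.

0.216

n = 4, Σx = 177, Σy = 82, Σx² = 8627, Σy² = 2474, Σxy = 3800
nΣxy − ΣxΣy = 15200 − 14514 = 686
nΣx² − (Σx)² = 34508 − 31329 = 3179; nΣy² − (Σy)² = 9896 − 6724 = 3172
r = 686 / √(3179 × 3172) = 686 / 3175.4981 ≈ 0.216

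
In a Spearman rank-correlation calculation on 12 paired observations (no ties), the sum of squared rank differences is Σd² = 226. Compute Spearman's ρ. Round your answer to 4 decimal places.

0.2098

ρ = 1 − 6Σd² / [n(n²−1)] = 1 − 6×226 / (12×143)
  = 1 − 1356/1716 = 1 − 0.79021 ≈ 0.2098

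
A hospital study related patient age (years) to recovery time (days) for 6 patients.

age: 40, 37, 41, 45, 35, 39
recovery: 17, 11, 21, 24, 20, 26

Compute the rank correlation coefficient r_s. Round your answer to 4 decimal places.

0.4286

Rank age: 4, 2, 5, 6, 1, 3
Rank recovery: 2, 1, 4, 5, 3, 6
d = rank(age) − rank(recovery): 2, 1, 1, 1, -2, -3; Σd² = 20
ρ = 1 − 6Σd² / [n(n²−1)] = 1 − 6×20 / (6×35) = 1 − 120/210 ≈ 0.4286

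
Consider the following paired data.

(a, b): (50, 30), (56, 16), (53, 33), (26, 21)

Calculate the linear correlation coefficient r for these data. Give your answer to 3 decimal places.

0.204

n = 4, Σa = 185, Σb = 100, Σa² = 9121, Σb² = 2686, Σab = 4691
nΣab − ΣaΣb = 18764 − 18500 = 264
nΣa² − (Σa)² = 36484 − 34225 = 2259; nΣb² − (Σb)² = 10744 − 10000 = 744
r = 264 / √(2259 × 744) = 264 / 1296.4166 ≈ 0.204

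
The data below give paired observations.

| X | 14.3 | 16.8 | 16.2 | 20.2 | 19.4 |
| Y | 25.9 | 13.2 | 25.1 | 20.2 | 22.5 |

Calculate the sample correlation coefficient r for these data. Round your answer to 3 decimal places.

n = 5, ΣX = 86.9, ΣY = 106.9, ΣX² = 1533.57, ΣY² = 2389.35, ΣXY = 1843.29
nΣXY − ΣXΣY = 9216.45 − 9289.61 = -73.16
nΣX² − (ΣX)² = 7667.85 − 7551.61 = 116.24; nΣY² − (ΣY)² = 11946.75 − 11427.61 = 519.14
r = -73.16 / √(116.24 × 519.14) = -73.16 / 245.6519 ≈ -0.298

-0.298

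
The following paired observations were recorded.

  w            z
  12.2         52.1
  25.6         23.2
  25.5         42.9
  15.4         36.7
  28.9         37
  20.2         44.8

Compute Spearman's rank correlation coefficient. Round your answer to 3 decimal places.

-0.543

Rank w: 1, 5, 4, 2, 6, 3
Rank z: 6, 1, 4, 2, 3, 5
d = rank(w) − rank(z): -5, 4, 0, 0, 3, -2; Σd² = 54
ρ = 1 − 6Σd² / [n(n²−1)] = 1 − 6×54 / (6×35) = 1 − 324/210 ≈ -0.543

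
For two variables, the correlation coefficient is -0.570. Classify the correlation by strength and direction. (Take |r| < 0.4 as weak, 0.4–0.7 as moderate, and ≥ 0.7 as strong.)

moderate negative

r = -0.570 < 0 so the relationship is negative.
|r| = 0.570, which falls in the moderate range.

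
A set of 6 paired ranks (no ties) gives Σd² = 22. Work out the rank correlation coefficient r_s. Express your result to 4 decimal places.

0.3714

ρ = 1 − 6Σd² / [n(n²−1)] = 1 − 6×22 / (6×35)
  = 1 − 132/210 = 1 − 0.62857 ≈ 0.3714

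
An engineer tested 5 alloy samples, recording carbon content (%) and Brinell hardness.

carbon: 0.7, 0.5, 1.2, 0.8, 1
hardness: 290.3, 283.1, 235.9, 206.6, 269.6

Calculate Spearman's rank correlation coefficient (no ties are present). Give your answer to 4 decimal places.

-0.6000

Rank carbon: 2, 1, 5, 3, 4
Rank hardness: 5, 4, 2, 1, 3
d = rank(carbon) − rank(hardness): -3, -3, 3, 2, 1; Σd² = 32
ρ = 1 − 6Σd² / [n(n²−1)] = 1 − 6×32 / (5×24) = 1 − 192/120 ≈ -0.6000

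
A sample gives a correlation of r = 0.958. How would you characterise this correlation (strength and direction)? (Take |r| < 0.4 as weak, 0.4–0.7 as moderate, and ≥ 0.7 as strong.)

strong positive

r = 0.958 > 0 so the relationship is positive.
|r| = 0.958, which falls in the strong range.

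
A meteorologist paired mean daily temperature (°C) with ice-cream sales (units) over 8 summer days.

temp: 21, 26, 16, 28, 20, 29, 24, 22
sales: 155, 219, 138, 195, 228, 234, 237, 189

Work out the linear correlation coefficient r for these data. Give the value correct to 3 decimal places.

n = 8, Σx = 186, Σy = 1595, Σx² = 4458, Σy² = 327685, Σxy = 37809
nΣxy − ΣxΣy = 302472 − 296670 = 5802
nΣx² − (Σx)² = 35664 − 34596 = 1068; nΣy² − (Σy)² = 2621480 − 2544025 = 77455
r = 5802 / √(1068 × 77455) = 5802 / 9095.1603 ≈ 0.638

0.638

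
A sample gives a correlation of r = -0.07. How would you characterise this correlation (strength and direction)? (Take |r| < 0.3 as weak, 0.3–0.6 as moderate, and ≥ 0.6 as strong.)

r = -0.07 < 0 so the relationship is negative.
|r| = 0.07, which falls in the weak range.

weak negative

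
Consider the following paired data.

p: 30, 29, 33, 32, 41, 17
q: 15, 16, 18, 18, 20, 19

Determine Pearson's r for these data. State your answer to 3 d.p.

n = 6, Σp = 182, Σq = 106, Σp² = 5824, Σq² = 1890, Σpq = 3227
nΣpq − ΣpΣq = 19362 − 19292 = 70
nΣp² − (Σp)² = 34944 − 33124 = 1820; nΣq² − (Σq)² = 11340 − 11236 = 104
r = 70 / √(1820 × 104) = 70 / 435.0632 ≈ 0.161

0.161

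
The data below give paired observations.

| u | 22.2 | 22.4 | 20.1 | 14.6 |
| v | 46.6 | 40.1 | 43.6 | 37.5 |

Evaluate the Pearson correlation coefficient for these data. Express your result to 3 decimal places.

n = 4, Σu = 79.3, Σv = 167.8, Σu² = 1611.77, Σv² = 7086.78, Σuv = 3356.62
nΣuv − ΣuΣv = 13426.48 − 13306.54 = 119.94
nΣu² − (Σu)² = 6447.08 − 6288.49 = 158.59; nΣv² − (Σv)² = 28347.12 − 28156.84 = 190.28
r = 119.94 / √(158.59 × 190.28) = 119.94 / 173.7139 ≈ 0.690

0.690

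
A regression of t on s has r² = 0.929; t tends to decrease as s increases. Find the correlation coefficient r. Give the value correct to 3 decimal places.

|r| = √0.929 = 0.964
The association is negative, so r = −0.964.

-0.964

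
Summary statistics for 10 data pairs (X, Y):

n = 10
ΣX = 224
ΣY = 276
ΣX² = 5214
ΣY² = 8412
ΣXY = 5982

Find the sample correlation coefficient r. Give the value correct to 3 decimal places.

r = (nΣXY − ΣXΣY) / √[(nΣX² − (ΣX)²)(nΣY² − (ΣY)²)]
Numerator: 10×5982 − 224×276 = -2004
Denominator: √[(52140 − 50176)(84120 − 76176)] = √[1964 × 7944] = 3949.9387
r = -2004 / 3949.9387 ≈ -0.507

-0.507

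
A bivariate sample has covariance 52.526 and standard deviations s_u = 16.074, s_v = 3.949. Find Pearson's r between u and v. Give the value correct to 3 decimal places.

0.827

r = Cov(u,v) / (s_u · s_v) = 52.526 / (16.074 × 3.949)
  = 52.526 / 63.4762 ≈ 0.827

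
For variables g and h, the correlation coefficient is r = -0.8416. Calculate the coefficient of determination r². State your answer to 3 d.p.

0.708

r² = (-0.8416)² = 0.708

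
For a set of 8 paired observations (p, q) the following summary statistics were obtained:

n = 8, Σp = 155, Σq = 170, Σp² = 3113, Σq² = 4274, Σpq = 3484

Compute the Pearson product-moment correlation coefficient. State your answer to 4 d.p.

r = (nΣpq − ΣpΣq) / √[(nΣp² − (Σp)²)(nΣq² − (Σq)²)]
Numerator: 8×3484 − 155×170 = 1522
Denominator: √[(24904 − 24025)(34192 − 28900)] = √[879 × 5292] = 2156.7726
r = 1522 / 2156.7726 ≈ 0.7057

0.7057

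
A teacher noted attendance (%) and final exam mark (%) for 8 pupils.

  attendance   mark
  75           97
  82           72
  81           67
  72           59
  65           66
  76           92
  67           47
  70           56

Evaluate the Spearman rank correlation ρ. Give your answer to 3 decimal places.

0.643

Rank attendance: 5, 8, 7, 4, 1, 6, 2, 3
Rank mark: 8, 6, 5, 3, 4, 7, 1, 2
d = rank(attendance) − rank(mark): -3, 2, 2, 1, -3, -1, 1, 1; Σd² = 30
ρ = 1 − 6Σd² / [n(n²−1)] = 1 − 6×30 / (8×63) = 1 − 180/504 ≈ 0.643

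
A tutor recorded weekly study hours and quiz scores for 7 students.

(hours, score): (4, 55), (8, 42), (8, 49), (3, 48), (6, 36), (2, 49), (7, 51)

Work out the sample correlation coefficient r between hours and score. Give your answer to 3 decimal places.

-0.310

n = 7, Σx = 38, Σy = 330, Σx² = 242, Σy² = 15792, Σxy = 1763
nΣxy − ΣxΣy = 12341 − 12540 = -199
nΣx² − (Σx)² = 1694 − 1444 = 250; nΣy² − (Σy)² = 110544 − 108900 = 1644
r = -199 / √(250 × 1644) = -199 / 641.0928 ≈ -0.310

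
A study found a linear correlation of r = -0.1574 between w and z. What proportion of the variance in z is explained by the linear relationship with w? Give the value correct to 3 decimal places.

0.025

r² = (-0.1574)² = 0.025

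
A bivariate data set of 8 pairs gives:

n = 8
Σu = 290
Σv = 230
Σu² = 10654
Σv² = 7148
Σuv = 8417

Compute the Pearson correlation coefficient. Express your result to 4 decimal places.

r = (nΣuv − ΣuΣv) / √[(nΣu² − (Σu)²)(nΣv² − (Σv)²)]
Numerator: 8×8417 − 290×230 = 636
Denominator: √[(85232 − 84100)(57184 − 52900)] = √[1132 × 4284] = 2202.1553
r = 636 / 2202.1553 ≈ 0.2888

0.2888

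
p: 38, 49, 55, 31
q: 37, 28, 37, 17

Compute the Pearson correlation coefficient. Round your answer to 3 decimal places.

n = 4, Σp = 173, Σq = 119, Σp² = 7831, Σq² = 3811, Σpq = 5340
nΣpq − ΣpΣq = 21360 − 20587 = 773
nΣp² − (Σp)² = 31324 − 29929 = 1395; nΣq² − (Σq)² = 15244 − 14161 = 1083
r = 773 / √(1395 × 1083) = 773 / 1229.1399 ≈ 0.629

0.629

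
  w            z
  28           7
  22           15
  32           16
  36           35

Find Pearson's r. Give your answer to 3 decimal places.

n = 4, Σw = 118, Σz = 73, Σw² = 3588, Σz² = 1755, Σwz = 2298
nΣwz − ΣwΣz = 9192 − 8614 = 578
nΣw² − (Σw)² = 14352 − 13924 = 428; nΣz² − (Σz)² = 7020 − 5329 = 1691
r = 578 / √(428 × 1691) = 578 / 850.7338 ≈ 0.679

0.679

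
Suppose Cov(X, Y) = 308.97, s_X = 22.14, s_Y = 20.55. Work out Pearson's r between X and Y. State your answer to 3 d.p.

0.679

r = Cov(X,Y) / (s_X · s_Y) = 308.97 / (22.14 × 20.55)
  = 308.97 / 454.9770 ≈ 0.679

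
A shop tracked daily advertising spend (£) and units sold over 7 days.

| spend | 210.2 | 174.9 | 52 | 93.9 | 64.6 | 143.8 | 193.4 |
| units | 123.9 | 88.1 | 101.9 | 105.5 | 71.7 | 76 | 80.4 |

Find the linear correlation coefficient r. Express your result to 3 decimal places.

n = 7, Σx = 932.8, Σy = 647.5, Σx² = 148550.42, Σy² = 62007.73, Σxy = 87767.7
nΣxy − ΣxΣy = 614373.9 − 603988 = 10385.9
nΣx² − (Σx)² = 1039852.94 − 870115.84 = 169737.1; nΣy² − (Σy)² = 434054.11 − 419256.25 = 14797.86
r = 10385.9 / √(169737.1 × 14797.86) = 10385.9 / 50117.3208 ≈ 0.207

0.207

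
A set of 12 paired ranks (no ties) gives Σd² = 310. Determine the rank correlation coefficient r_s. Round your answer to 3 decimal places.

-0.084

ρ = 1 − 6Σd² / [n(n²−1)] = 1 − 6×310 / (12×143)
  = 1 − 1860/1716 = 1 − 1.0839 ≈ -0.084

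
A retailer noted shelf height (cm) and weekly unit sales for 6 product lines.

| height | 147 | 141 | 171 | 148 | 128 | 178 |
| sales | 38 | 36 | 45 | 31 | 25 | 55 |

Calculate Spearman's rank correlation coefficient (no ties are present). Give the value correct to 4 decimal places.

Rank height: 3, 2, 5, 4, 1, 6
Rank sales: 4, 3, 5, 2, 1, 6
d = rank(height) − rank(sales): -1, -1, 0, 2, 0, 0; Σd² = 6
ρ = 1 − 6Σd² / [n(n²−1)] = 1 − 6×6 / (6×35) = 1 − 36/210 ≈ 0.8286

0.8286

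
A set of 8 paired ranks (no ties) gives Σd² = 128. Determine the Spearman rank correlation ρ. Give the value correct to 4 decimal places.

ρ = 1 − 6Σd² / [n(n²−1)] = 1 − 6×128 / (8×63)
  = 1 − 768/504 = 1 − 1.52381 ≈ -0.5238

-0.5238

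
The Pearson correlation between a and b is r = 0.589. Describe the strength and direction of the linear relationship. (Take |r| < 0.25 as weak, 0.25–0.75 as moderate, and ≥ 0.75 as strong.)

r = 0.589 > 0 so the relationship is positive.
|r| = 0.589, which falls in the moderate range.

moderate positive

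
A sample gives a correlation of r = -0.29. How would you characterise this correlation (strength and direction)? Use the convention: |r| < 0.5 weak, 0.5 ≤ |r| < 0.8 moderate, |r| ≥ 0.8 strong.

weak negative

r = -0.29 < 0 so the relationship is negative.
|r| = 0.29, which falls in the weak range.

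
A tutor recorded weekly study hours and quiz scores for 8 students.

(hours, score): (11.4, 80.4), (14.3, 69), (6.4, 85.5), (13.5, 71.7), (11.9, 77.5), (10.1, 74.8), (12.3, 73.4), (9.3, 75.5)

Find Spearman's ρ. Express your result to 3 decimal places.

Rank hours: 4, 8, 1, 7, 5, 3, 6, 2
Rank score: 7, 1, 8, 2, 6, 4, 3, 5
d = rank(hours) − rank(score): -3, 7, -7, 5, -1, -1, 3, -3; Σd² = 152
ρ = 1 − 6Σd² / [n(n²−1)] = 1 − 6×152 / (8×63) = 1 − 912/504 ≈ -0.810

-0.810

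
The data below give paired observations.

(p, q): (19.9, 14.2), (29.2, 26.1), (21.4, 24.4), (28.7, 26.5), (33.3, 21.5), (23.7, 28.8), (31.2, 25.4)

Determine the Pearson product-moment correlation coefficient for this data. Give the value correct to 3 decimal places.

0.341

n = 7, Σp = 187.4, Σq = 166.9, Σp² = 5174.32, Σq² = 4117.31, Σpq = 4518.4
nΣpq − ΣpΣq = 31628.8 − 31277.06 = 351.74
nΣp² − (Σp)² = 36220.24 − 35118.76 = 1101.48; nΣq² − (Σq)² = 28821.17 − 27855.61 = 965.56
r = 351.74 / √(1101.48 × 965.56) = 351.74 / 1031.2832 ≈ 0.341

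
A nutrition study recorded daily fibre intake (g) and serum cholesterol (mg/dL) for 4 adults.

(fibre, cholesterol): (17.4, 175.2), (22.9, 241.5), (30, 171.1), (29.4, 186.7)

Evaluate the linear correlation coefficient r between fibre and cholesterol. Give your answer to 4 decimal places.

-0.1778

n = 4, Σx = 99.7, Σy = 774.5, Σx² = 2591.53, Σy² = 153149.39, Σxy = 19200.81
nΣxy − ΣxΣy = 76803.24 − 77217.65 = -414.41
nΣx² − (Σx)² = 10366.12 − 9940.09 = 426.03; nΣy² − (Σy)² = 612597.56 − 599850.25 = 12747.31
r = -414.41 / √(426.03 × 12747.31) = -414.41 / 2330.3941 ≈ -0.1778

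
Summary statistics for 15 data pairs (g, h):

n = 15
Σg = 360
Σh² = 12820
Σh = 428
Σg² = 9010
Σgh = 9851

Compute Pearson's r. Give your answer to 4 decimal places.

-0.8878

r = (nΣgh − ΣgΣh) / √[(nΣg² − (Σg)²)(nΣh² − (Σh)²)]
Numerator: 15×9851 − 360×428 = -6315
Denominator: √[(135150 − 129600)(192300 − 183184)] = √[5550 × 9116] = 7112.9319
r = -6315 / 7112.9319 ≈ -0.8878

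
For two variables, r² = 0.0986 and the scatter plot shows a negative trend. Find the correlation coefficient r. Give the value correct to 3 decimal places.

-0.314

|r| = √0.0986 = 0.314
The association is negative, so r = −0.314.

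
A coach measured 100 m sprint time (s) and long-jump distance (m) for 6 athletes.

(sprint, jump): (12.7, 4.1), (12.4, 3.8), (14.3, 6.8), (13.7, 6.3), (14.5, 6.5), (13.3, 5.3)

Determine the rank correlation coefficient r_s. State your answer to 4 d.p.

Rank sprint: 2, 1, 5, 4, 6, 3
Rank jump: 2, 1, 6, 4, 5, 3
d = rank(sprint) − rank(jump): 0, 0, -1, 0, 1, 0; Σd² = 2
ρ = 1 − 6Σd² / [n(n²−1)] = 1 − 6×2 / (6×35) = 1 − 12/210 ≈ 0.9429

0.9429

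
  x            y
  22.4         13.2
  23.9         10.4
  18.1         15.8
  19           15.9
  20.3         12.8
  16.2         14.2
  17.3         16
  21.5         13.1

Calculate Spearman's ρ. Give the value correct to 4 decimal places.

Rank x: 7, 8, 3, 4, 5, 1, 2, 6
Rank y: 4, 1, 6, 7, 2, 5, 8, 3
d = rank(x) − rank(y): 3, 7, -3, -3, 3, -4, -6, 3; Σd² = 146
ρ = 1 − 6Σd² / [n(n²−1)] = 1 − 6×146 / (8×63) = 1 − 876/504 ≈ -0.7381

-0.7381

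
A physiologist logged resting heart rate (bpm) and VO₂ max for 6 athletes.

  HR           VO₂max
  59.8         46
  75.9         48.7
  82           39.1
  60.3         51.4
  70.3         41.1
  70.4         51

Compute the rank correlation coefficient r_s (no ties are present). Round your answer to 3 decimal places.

Rank HR: 1, 5, 6, 2, 3, 4
Rank VO₂max: 3, 4, 1, 6, 2, 5
d = rank(HR) − rank(VO₂max): -2, 1, 5, -4, 1, -1; Σd² = 48
ρ = 1 − 6Σd² / [n(n²−1)] = 1 − 6×48 / (6×35) = 1 − 288/210 ≈ -0.371

-0.371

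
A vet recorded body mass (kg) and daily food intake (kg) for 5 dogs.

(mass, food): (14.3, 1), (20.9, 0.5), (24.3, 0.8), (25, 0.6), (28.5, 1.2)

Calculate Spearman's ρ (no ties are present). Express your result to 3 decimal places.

Rank mass: 1, 2, 3, 4, 5
Rank food: 4, 1, 3, 2, 5
d = rank(mass) − rank(food): -3, 1, 0, 2, 0; Σd² = 14
ρ = 1 − 6Σd² / [n(n²−1)] = 1 − 6×14 / (5×24) = 1 − 84/120 ≈ 0.300

0.300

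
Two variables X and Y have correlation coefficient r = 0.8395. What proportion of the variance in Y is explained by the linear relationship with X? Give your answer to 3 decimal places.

0.705

r² = (0.8395)² = 0.705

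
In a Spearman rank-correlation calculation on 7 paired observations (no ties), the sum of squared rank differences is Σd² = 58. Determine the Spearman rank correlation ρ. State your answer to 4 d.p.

ρ = 1 − 6Σd² / [n(n²−1)] = 1 − 6×58 / (7×48)
  = 1 − 348/336 = 1 − 1.03571 ≈ -0.0357

-0.0357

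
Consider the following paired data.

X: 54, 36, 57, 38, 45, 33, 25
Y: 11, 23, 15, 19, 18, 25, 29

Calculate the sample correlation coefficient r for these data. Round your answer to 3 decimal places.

n = 7, ΣX = 288, ΣY = 140, ΣX² = 12644, ΣY² = 3026, ΣXY = 5359
nΣXY − ΣXΣY = 37513 − 40320 = -2807
nΣX² − (ΣX)² = 88508 − 82944 = 5564; nΣY² − (ΣY)² = 21182 − 19600 = 1582
r = -2807 / √(5564 × 1582) = -2807 / 2966.8583 ≈ -0.946

-0.946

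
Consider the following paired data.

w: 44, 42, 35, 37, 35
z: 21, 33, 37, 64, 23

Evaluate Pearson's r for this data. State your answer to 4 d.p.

-0.3238

n = 5, Σw = 193, Σz = 178, Σw² = 7519, Σz² = 7524, Σwz = 6778
nΣwz − ΣwΣz = 33890 − 34354 = -464
nΣw² − (Σw)² = 37595 − 37249 = 346; nΣz² − (Σz)² = 37620 − 31684 = 5936
r = -464 / √(346 × 5936) = -464 / 1433.1280 ≈ -0.3238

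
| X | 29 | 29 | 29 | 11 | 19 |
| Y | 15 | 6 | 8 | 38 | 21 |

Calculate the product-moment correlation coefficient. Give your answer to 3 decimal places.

-0.955

n = 5, ΣX = 117, ΣY = 88, ΣX² = 3005, ΣY² = 2210, ΣXY = 1658
nΣXY − ΣXΣY = 8290 − 10296 = -2006
nΣX² − (ΣX)² = 15025 − 13689 = 1336; nΣY² − (ΣY)² = 11050 − 7744 = 3306
r = -2006 / √(1336 × 3306) = -2006 / 2101.6222 ≈ -0.955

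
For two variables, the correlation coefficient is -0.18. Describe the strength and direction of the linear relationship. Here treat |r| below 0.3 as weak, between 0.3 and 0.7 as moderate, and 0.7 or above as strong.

r = -0.18 < 0 so the relationship is negative.
|r| = 0.18, which falls in the weak range.

weak negative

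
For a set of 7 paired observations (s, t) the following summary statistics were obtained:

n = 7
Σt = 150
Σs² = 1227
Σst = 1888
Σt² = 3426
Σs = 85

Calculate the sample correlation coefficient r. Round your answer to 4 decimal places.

r = (nΣst − ΣsΣt) / √[(nΣs² − (Σs)²)(nΣt² − (Σt)²)]
Numerator: 7×1888 − 85×150 = 466
Denominator: √[(8589 − 7225)(23982 − 22500)] = √[1364 × 1482] = 1421.7764
r = 466 / 1421.7764 ≈ 0.3278

0.3278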